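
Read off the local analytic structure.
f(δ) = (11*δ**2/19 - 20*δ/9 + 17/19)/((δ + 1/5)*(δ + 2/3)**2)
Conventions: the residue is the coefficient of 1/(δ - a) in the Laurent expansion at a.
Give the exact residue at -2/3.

At the order-2 pole -2/3 set g(δ) = (δ - (-2/3))^2*f(δ) = (11*δ**2/19 - 20*δ/9 + 17/19)/(δ + 1/5).
Order-2 pole: residue = g'(a); g'(-2/3) = -755/133, so the residue is -755/133.

The residue is -755/133.


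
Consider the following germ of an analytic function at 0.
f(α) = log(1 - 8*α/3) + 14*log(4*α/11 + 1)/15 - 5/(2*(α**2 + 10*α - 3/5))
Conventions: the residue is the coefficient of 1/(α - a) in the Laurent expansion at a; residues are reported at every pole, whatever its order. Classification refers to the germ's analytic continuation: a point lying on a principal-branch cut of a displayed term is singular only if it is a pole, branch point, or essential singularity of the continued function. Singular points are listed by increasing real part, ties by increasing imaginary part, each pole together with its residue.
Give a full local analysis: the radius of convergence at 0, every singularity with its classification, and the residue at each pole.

Radius of convergence at 0: -5 + (8/5)*sqrt(10).
At -5 - (8/5)*sqrt(10): a pole of order 1; residue (5/64)*sqrt(10).
At -11/4: a logarithmic branch point.
At -5 + (8/5)*sqrt(10): a pole of order 1; residue -(5/64)*sqrt(10).
At 3/8: a logarithmic branch point.

Denominator factor (α**2 + 10*α - 3/5): discriminant 512/5, real irrational roots -5 + (8/5)*sqrt(10) and -5 - (8/5)*sqrt(10); poles of order 1, moduli -5 + (8/5)*sqrt(10) and 5 + (8/5)*sqrt(10).
Branch term (1)*log(1 - α/(3/8)): its argument vanishes at α = 3/8, a logarithmic branch point, modulus 3/8.
Branch term (14/15)*log(1 - α/(-11/4)): its argument vanishes at α = -11/4, a logarithmic branch point, modulus 11/4.
The radius of convergence is the smallest modulus among the singular points: -5 + (8/5)*sqrt(10).
The branch terms are analytic at -5 - (8/5)*sqrt(10) and contribute nothing to the residue; only the rational part matters.
The factor α**2 + 10*α - 3/5 splits as (α - a)(α - a') with a = -5 - (8/5)*sqrt(10), a' = -5 + (8/5)*sqrt(10). At the order-1 pole a set g(α) = (α - a)*(rational part) = [-5/2] / (α - a').
Simple pole: residue = g(a) at a = -5 - (8/5)*sqrt(10), which is (5/64)*sqrt(10).
The branch terms are analytic at -5 + (8/5)*sqrt(10) and contribute nothing to the residue; only the rational part matters.
The factor α**2 + 10*α - 3/5 splits as (α - a)(α - a') with a = -5 + (8/5)*sqrt(10), a' = -5 - (8/5)*sqrt(10). At the order-1 pole a set g(α) = (α - a)*(rational part) = [-5/2] / (α - a').
Simple pole: residue = g(a) at a = -5 + (8/5)*sqrt(10), which is -(5/64)*sqrt(10).
List the singular points by increasing real part (a conjugate pair: the negative imaginary part first).


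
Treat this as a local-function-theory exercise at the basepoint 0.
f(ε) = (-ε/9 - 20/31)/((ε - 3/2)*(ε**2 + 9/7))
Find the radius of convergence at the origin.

The radius of convergence is (3/7)*sqrt(7).

Denominator factor (ε**2 + 9/7): discriminant -36/7, complex-conjugate roots ((3/7)*sqrt(7))*i and -((3/7)*sqrt(7))*i; poles of order 1, moduli (3/7)*sqrt(7) and (3/7)*sqrt(7).
Denominator factor (ε - 3/2): pole of order 1 at 3/2, modulus 3/2.
The radius of convergence is the smallest modulus among the singular points: (3/7)*sqrt(7).


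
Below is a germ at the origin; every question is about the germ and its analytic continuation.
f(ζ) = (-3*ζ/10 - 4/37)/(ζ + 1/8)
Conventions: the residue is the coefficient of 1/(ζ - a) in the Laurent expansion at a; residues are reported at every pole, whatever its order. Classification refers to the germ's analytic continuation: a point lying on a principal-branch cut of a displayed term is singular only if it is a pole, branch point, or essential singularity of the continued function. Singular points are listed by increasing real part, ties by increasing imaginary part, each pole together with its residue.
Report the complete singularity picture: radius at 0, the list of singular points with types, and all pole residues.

Radius of convergence at 0: 1/8.
At -1/8: a pole of order 1; residue -209/2960.

Denominator factor (ζ + 1/8): pole of order 1 at -1/8, modulus 1/8.
The radius of convergence is the smallest modulus among the singular points: 1/8.
At the order-1 pole -1/8 set g(ζ) = (ζ - (-1/8))*f(ζ) = -3*ζ/10 - 4/37.
Simple pole: residue = g(a) at a = -1/8, which is -209/2960.


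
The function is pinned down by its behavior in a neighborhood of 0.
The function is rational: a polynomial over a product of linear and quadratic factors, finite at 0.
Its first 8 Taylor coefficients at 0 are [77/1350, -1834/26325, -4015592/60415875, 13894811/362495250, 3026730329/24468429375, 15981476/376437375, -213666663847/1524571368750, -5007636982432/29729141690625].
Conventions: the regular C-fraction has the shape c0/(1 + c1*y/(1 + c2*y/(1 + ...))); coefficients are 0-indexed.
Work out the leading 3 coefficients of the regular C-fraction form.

The regular C-fraction coefficients are [77/1350, 524/429, -93529064/42992235].

Taylor coefficients (read off): a_0 = 77/1350, a_1 = -1834/26325, a_2 = -4015592/60415875.
c0 = a_0 = 77/1350. Peel one level at a time: if S = 1 + c*y/S' with S'(0) = 1, then c is the y-coefficient of S and S' = c*y/(S - 1).
S_1 = c0/f = 1 + (524/429)*y + (374116256/140791365)*y^2 + ...; c1 = 524/429.
S_2 = c1*y/(S_1 - 1) = 1 + (-93529064/42992235)*y + ...; c2 = -93529064/42992235.


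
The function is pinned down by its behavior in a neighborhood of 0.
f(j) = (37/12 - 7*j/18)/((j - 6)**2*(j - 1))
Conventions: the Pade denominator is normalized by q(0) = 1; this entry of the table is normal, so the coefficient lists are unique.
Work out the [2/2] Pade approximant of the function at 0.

The Pade approximant has numerator coefficients [-37/432, -1261/1189008, -97/1189008]; denominator coefficients [1, -29597/24771, 19307/99084].

Taylor coefficients needed (expand at 0): a_0 = -37/432, a_1 = -67/648, a_2 = -1663/15552, a_3 = -5021/46656, a_4 = -60325/559872.
Write the denominator as Q(j) = 1 + q1*j + q2*j^2. Requiring Q*f - P = O(j^5) with deg P <= 2 kills the coefficients of j^3..j^4 in Q*f:
  j^3: a_3 + q1*a_2 + q2*a_1 = 0, i.e. -5021/46656 + (-1663/15552)*q1 + (-67/648)*q2 = 0.
  j^4: a_4 + q1*a_3 + q2*a_2 = 0, i.e. -60325/559872 + (-5021/46656)*q1 + (-1663/15552)*q2 = 0.
Solving this linear system: q1 = -29597/24771, q2 = 19307/99084.
The numerator is Q*f truncated at degree 2: P0 = a_0 = -37/432; P1 = a_1 + q1*a_0 = -1261/1189008; P2 = a_2 + q1*a_1 + q2*a_0 = -97/1189008.


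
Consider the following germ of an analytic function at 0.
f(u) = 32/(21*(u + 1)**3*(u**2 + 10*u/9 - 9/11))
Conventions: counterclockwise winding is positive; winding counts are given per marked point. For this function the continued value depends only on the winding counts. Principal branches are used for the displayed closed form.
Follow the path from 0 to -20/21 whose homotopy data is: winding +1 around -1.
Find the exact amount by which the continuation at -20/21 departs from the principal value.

The function is rational, hence single-valued: continuing it around any pole returns the same value, so the difference is 0.

Continued minus principal equals 0.


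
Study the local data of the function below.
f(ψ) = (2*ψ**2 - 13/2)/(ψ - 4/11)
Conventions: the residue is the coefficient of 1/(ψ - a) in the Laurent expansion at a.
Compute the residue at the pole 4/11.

At the order-1 pole 4/11 set g(ψ) = (ψ - (4/11))*f(ψ) = 2*ψ**2 - 13/2.
Simple pole: residue = g(a) at a = 4/11, which is -1509/242.

The residue is -1509/242.


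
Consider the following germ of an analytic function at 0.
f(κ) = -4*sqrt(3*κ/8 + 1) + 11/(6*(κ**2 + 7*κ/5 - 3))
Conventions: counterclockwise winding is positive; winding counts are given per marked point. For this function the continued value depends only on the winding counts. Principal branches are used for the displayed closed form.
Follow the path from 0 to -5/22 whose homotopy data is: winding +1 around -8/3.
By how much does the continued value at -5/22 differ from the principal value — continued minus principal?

The rational part is single-valued and drops out of the difference; each branch term changes only by its own monodromy.
(-4)*sqrt(1 - κ/(-8/3)): winding +1 is odd, the square root flips sign, contributing -2*(-4)*sqrt(1 - (-5/22)/(-8/3)) = -2*(-4)*sqrt(161/176) = (2/11)*sqrt(1771).
Summing the contributions at κ = -5/22 gives (2/11)*sqrt(1771).

Continued minus principal equals (2/11)*sqrt(1771).


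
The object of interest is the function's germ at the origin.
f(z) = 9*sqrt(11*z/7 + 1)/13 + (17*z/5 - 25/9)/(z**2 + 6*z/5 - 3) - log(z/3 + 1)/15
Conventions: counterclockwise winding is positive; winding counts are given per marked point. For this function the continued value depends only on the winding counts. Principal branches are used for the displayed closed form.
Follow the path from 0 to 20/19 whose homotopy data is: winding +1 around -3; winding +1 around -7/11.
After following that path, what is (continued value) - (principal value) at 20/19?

The rational part is single-valued and drops out of the difference; each branch term changes only by its own monodromy.
(-1/15)*log(1 - z/(-3)): each positive loop around -3 adds 2*pi*i to the log, so winding +1 contributes (-1/15)*(1)*2*pi*i = -(2/15)*pi*i.
(9/13)*sqrt(1 - z/(-7/11)): winding +1 is odd, the square root flips sign, contributing -2*(9/13)*sqrt(1 - (20/19)/(-7/11)) = -2*(9/13)*sqrt(353/133) = -(18/1729)*sqrt(46949).
Summing the contributions at z = 20/19 gives (-(18/1729)*sqrt(46949)) - ((2/15)*pi)*i.

Continued minus principal equals (-(18/1729)*sqrt(46949)) - ((2/15)*pi)*i.


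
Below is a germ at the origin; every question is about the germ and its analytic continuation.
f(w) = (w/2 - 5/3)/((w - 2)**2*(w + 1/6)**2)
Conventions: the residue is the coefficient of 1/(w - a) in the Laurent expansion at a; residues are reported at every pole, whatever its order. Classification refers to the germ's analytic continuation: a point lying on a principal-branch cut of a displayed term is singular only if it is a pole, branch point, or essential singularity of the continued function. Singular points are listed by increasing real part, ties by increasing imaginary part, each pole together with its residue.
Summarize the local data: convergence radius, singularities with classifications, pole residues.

Denominator factor (w + 1/6)^2: pole of order 2 at -1/6, modulus 1/6.
Denominator factor (w - 2)^2: pole of order 2 at 2, modulus 2.
The radius of convergence is the smallest modulus among the singular points: 1/6.
At the order-2 pole -1/6 set g(w) = (w - (-1/6))^2*f(w) = (w/2 - 5/3)/(w - 2)**2.
Order-2 pole: residue = g'(a); g'(-1/6) = -522/2197, so the residue is -522/2197.
At the order-2 pole 2 set g(w) = (w - (2))^2*f(w) = (w/2 - 5/3)/(w + 1/6)**2.
Order-2 pole: residue = g'(a); g'(2) = 522/2197, so the residue is 522/2197.
List the singular points by increasing real part (a conjugate pair: the negative imaginary part first).

Radius of convergence at 0: 1/6.
At -1/6: a pole of order 2; residue -522/2197.
At 2: a pole of order 2; residue 522/2197.


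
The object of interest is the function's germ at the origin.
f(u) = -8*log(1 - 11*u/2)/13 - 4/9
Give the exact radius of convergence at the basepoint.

Branch term (-8/13)*log(1 - u/(2/11)): its argument vanishes at u = 2/11, a logarithmic branch point, modulus 2/11.
The radius of convergence is the smallest modulus among the singular points: 2/11.

The radius of convergence is 2/11.


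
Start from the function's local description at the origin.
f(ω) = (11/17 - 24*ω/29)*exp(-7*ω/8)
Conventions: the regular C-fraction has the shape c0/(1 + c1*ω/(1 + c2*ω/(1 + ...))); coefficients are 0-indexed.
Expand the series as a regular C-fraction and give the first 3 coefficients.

Taylor coefficients (expand at 0): a_0 = 11/17, a_1 = -5497/3944, a_2 = 61327/63104.
c0 = a_0 = 11/17. Peel one level at a time: if S = 1 + c*ω/S' with S'(0) = 1, then c is the ω-coefficient of S and S' = c*ω/(S - 1).
S_1 = c0/f = 1 + (5497/2552)*ω + (40870705/13025408)*ω^2 + ...; c1 = 5497/2552.
S_2 = c1*ω/(S_1 - 1) = 1 + (-40870705/28056688)*ω + ...; c2 = -40870705/28056688.

The regular C-fraction coefficients are [11/17, 5497/2552, -40870705/28056688].


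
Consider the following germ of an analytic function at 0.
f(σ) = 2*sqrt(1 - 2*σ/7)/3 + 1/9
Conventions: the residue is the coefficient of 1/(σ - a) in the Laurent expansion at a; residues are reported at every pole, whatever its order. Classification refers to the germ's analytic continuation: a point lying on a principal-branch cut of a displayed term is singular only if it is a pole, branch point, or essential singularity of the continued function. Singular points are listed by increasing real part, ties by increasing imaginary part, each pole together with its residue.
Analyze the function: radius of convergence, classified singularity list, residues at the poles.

Branch term (2/3)*sqrt(1 - σ/(7/2)): its argument vanishes at σ = 7/2, a square-root branch point, modulus 7/2.
The radius of convergence is the smallest modulus among the singular points: 7/2.

Radius of convergence at 0: 7/2.
At 7/2: an algebraic (square-root) branch point.


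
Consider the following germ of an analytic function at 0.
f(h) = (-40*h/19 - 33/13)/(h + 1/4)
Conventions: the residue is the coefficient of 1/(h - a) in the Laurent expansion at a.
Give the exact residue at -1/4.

The residue is -497/247.

At the order-1 pole -1/4 set g(h) = (h - (-1/4))*f(h) = -40*h/19 - 33/13.
Simple pole: residue = g(a) at a = -1/4, which is -497/247.


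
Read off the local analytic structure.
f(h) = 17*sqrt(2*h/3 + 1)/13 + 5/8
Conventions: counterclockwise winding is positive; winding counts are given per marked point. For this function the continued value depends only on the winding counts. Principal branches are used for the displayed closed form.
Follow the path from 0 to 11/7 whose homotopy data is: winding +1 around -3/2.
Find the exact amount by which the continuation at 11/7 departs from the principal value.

The rational part is single-valued and drops out of the difference; each branch term changes only by its own monodromy.
(17/13)*sqrt(1 - h/(-3/2)): winding +1 is odd, the square root flips sign, contributing -2*(17/13)*sqrt(1 - (11/7)/(-3/2)) = -2*(17/13)*sqrt(43/21) = -(34/273)*sqrt(903).
Summing the contributions at h = 11/7 gives -(34/273)*sqrt(903).

Continued minus principal equals -(34/273)*sqrt(903).


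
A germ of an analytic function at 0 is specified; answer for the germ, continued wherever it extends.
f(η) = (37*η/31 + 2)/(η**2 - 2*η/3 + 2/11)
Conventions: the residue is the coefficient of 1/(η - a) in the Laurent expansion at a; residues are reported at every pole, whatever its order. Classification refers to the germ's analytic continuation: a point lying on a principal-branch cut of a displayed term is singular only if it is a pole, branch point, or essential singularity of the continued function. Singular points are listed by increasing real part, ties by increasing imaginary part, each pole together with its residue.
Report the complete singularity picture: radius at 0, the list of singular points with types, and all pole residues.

Radius of convergence at 0: (1/11)*sqrt(22).
At (1/3) - ((1/33)*sqrt(77))*i: a pole of order 1; residue (37/62) + ((223/434)*sqrt(77))*i.
At (1/3) + ((1/33)*sqrt(77))*i: a pole of order 1; residue (37/62) - ((223/434)*sqrt(77))*i.

Denominator factor (η**2 - 2*η/3 + 2/11): discriminant -28/99, complex-conjugate roots (1/3) + ((1/33)*sqrt(77))*i and (1/3) - ((1/33)*sqrt(77))*i; poles of order 1, moduli (1/11)*sqrt(22) and (1/11)*sqrt(22).
The radius of convergence is the smallest modulus among the singular points: (1/11)*sqrt(22).
The factor η**2 - 2*η/3 + 2/11 splits as (η - a)(η - a') with a = (1/3) - ((1/33)*sqrt(77))*i, a' = (1/3) + ((1/33)*sqrt(77))*i. At the order-1 pole a set g(η) = (η - a)*f(η) = [37*η/31 + 2] / (η - a').
Simple pole: residue = g(a) at a = (1/3) - ((1/33)*sqrt(77))*i, which is (37/62) + ((223/434)*sqrt(77))*i.
The factor η**2 - 2*η/3 + 2/11 splits as (η - a)(η - a') with a = (1/3) + ((1/33)*sqrt(77))*i, a' = (1/3) - ((1/33)*sqrt(77))*i. At the order-1 pole a set g(η) = (η - a)*f(η) = [37*η/31 + 2] / (η - a').
Simple pole: residue = g(a) at a = (1/3) + ((1/33)*sqrt(77))*i, which is (37/62) - ((223/434)*sqrt(77))*i.
List the singular points by increasing real part (a conjugate pair: the negative imaginary part first).


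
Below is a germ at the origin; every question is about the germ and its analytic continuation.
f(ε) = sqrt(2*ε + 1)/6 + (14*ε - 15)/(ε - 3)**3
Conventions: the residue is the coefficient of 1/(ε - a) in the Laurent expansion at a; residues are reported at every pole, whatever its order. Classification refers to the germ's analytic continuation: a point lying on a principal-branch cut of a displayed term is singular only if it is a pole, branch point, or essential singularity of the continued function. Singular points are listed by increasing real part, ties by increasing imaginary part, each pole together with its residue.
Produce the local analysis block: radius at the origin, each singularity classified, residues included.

Radius of convergence at 0: 1/2.
At -1/2: an algebraic (square-root) branch point.
At 3: a pole of order 3; residue 0.

Denominator factor (ε - 3)^3: pole of order 3 at 3, modulus 3.
Branch term (1/6)*sqrt(1 - ε/(-1/2)): its argument vanishes at ε = -1/2, a square-root branch point, modulus 1/2.
The radius of convergence is the smallest modulus among the singular points: 1/2.
The branch term is analytic at 3 and contributes nothing to the residue; only the rational part matters.
At the order-3 pole 3 set g(ε) = (ε - (3))^3*(rational part) = 14*ε - 15.
Order-3 pole: residue = g''(a)/2; g''(3) = 0, so the residue is 0.
List the singular points by increasing real part (a conjugate pair: the negative imaginary part first).


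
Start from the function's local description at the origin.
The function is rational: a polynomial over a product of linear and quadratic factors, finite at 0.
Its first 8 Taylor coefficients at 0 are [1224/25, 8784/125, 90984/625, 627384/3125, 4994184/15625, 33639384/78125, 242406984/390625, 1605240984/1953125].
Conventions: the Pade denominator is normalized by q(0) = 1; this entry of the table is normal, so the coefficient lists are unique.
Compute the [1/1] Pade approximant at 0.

Taylor coefficients needed (read off): a_0 = 1224/25, a_1 = 8784/125, a_2 = 90984/625.
Write the denominator as Q(ρ) = 1 + q1*ρ. Requiring Q*f - P = O(ρ^3) with deg P <= 1 kills the coefficients of ρ^2..ρ^2 in Q*f:
  ρ^2: a_2 + q1*a_1 = 0, i.e. 90984/625 + (8784/125)*q1 = 0.
Solving this linear system: q1 = -3791/1830.
The numerator is Q*f truncated at degree 1: P0 = a_0 = 1224/25; P1 = a_1 + q1*a_0 = -47508/1525.

The Pade approximant has numerator coefficients [1224/25, -47508/1525]; denominator coefficients [1, -3791/1830].


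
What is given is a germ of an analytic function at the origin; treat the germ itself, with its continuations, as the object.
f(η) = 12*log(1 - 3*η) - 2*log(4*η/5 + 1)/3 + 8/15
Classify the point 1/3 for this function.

The point is a logarithmic branch point.

The term (12)*log(1 - η/(1/3)) has argument 1 - 1/3/(1/3) = 0 at 1/3: a logarithmic (infinitely-sheeted) branch point; the remaining terms are analytic or single-valued there.


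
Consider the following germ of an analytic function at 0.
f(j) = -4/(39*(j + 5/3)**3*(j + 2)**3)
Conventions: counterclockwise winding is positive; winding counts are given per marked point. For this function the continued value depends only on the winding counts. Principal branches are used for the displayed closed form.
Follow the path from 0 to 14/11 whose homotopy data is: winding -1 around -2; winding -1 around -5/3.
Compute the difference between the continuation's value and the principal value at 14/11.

The function is rational, hence single-valued: continuing it around any pole returns the same value, so the difference is 0.

Continued minus principal equals 0.


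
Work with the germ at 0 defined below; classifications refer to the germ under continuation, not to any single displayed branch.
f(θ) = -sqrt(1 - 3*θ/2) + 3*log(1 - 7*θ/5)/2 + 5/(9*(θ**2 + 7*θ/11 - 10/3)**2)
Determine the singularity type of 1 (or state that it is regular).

The point is a regular point.

Denominator factors: θ**2 + 7*θ/11 - 10/3 = -56/33 at θ = 1 — none vanishes.
Branch term sqrt(1 - θ/(2/3)): argument at 1 is -1/2, nonzero, so 1 is not its branch point (a point on a principal cut is still regular for the continued germ).
Branch term log(1 - θ/(5/7)): argument at 1 is -2/5, nonzero, so 1 is not its branch point (a point on a principal cut is still regular for the continued germ).
So the germ continues analytically to 1.


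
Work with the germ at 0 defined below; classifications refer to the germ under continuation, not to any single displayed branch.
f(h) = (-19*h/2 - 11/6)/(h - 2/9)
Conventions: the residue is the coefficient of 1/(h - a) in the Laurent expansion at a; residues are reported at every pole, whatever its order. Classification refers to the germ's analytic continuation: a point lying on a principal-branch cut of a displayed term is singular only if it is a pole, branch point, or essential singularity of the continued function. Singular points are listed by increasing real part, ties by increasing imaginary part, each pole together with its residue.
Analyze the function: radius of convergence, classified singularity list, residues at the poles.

Radius of convergence at 0: 2/9.
At 2/9: a pole of order 1; residue -71/18.

Denominator factor (h - 2/9): pole of order 1 at 2/9, modulus 2/9.
The radius of convergence is the smallest modulus among the singular points: 2/9.
At the order-1 pole 2/9 set g(h) = (h - (2/9))*f(h) = -19*h/2 - 11/6.
Simple pole: residue = g(a) at a = 2/9, which is -71/18.


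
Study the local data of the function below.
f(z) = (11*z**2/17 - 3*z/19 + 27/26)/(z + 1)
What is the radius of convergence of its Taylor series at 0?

Denominator factor (z + 1): pole of order 1 at -1, modulus 1.
The radius of convergence is the smallest modulus among the singular points: 1.

The radius of convergence is 1.


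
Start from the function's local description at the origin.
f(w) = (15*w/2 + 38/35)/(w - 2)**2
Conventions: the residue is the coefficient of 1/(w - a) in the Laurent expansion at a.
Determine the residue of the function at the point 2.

At the order-2 pole 2 set g(w) = (w - (2))^2*f(w) = 15*w/2 + 38/35.
Order-2 pole: residue = g'(a); g'(2) = 15/2, so the residue is 15/2.

The residue is 15/2.


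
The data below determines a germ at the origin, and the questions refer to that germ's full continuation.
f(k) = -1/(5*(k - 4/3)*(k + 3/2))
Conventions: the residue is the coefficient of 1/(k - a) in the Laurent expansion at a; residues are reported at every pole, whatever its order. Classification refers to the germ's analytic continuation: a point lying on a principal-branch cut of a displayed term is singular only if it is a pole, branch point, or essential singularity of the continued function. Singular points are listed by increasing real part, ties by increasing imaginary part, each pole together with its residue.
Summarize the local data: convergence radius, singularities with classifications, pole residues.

Radius of convergence at 0: 4/3.
At -3/2: a pole of order 1; residue 6/85.
At 4/3: a pole of order 1; residue -6/85.

Denominator factor (k - 4/3): pole of order 1 at 4/3, modulus 4/3.
Denominator factor (k + 3/2): pole of order 1 at -3/2, modulus 3/2.
The radius of convergence is the smallest modulus among the singular points: 4/3.
At the order-1 pole -3/2 set g(k) = (k - (-3/2))*f(k) = -1/(5*(k - 4/3)).
Simple pole: residue = g(a) at a = -3/2, which is 6/85.
At the order-1 pole 4/3 set g(k) = (k - (4/3))*f(k) = -1/(5*(k + 3/2)).
Simple pole: residue = g(a) at a = 4/3, which is -6/85.
List the singular points by increasing real part (a conjugate pair: the negative imaginary part first).


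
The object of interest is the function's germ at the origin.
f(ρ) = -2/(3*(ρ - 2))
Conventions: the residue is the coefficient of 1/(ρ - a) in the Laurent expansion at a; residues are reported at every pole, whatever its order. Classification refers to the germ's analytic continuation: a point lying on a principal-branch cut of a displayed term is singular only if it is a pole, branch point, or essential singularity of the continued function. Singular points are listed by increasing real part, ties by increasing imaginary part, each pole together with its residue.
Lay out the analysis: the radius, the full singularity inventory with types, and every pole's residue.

Radius of convergence at 0: 2.
At 2: a pole of order 1; residue -2/3.

Denominator factor (ρ - 2): pole of order 1 at 2, modulus 2.
The radius of convergence is the smallest modulus among the singular points: 2.
At the order-1 pole 2 set g(ρ) = (ρ - (2))*f(ρ) = -2/3.
Simple pole: residue = g(a) at a = 2, which is -2/3.


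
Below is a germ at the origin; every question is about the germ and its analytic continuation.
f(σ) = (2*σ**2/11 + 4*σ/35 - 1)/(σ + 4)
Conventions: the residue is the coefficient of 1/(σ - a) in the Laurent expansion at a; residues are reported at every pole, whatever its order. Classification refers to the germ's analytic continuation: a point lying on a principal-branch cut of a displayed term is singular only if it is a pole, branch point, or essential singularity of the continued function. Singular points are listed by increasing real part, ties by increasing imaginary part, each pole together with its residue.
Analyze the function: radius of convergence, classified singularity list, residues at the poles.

Denominator factor (σ + 4): pole of order 1 at -4, modulus 4.
The radius of convergence is the smallest modulus among the singular points: 4.
At the order-1 pole -4 set g(σ) = (σ - (-4))*f(σ) = 2*σ**2/11 + 4*σ/35 - 1.
Simple pole: residue = g(a) at a = -4, which is 559/385.

Radius of convergence at 0: 4.
At -4: a pole of order 1; residue 559/385.


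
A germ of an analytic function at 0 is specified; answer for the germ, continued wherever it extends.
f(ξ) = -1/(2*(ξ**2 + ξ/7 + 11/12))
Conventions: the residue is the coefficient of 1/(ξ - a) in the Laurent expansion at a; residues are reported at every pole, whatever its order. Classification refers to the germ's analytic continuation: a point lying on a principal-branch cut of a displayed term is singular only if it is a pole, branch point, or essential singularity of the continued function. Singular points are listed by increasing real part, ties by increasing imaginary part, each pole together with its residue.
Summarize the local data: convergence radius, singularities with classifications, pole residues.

Denominator factor (ξ**2 + ξ/7 + 11/12): discriminant -536/147, complex-conjugate roots (-1/14) + ((1/21)*sqrt(402))*i and (-1/14) - ((1/21)*sqrt(402))*i; poles of order 1, moduli (1/6)*sqrt(33) and (1/6)*sqrt(33).
The radius of convergence is the smallest modulus among the singular points: (1/6)*sqrt(33).
The factor ξ**2 + ξ/7 + 11/12 splits as (ξ - a)(ξ - a') with a = (-1/14) - ((1/21)*sqrt(402))*i, a' = (-1/14) + ((1/21)*sqrt(402))*i. At the order-1 pole a set g(ξ) = (ξ - a)*f(ξ) = [-1/2] / (ξ - a').
Simple pole: residue = g(a) at a = (-1/14) - ((1/21)*sqrt(402))*i, which is -((7/536)*sqrt(402))*i.
The factor ξ**2 + ξ/7 + 11/12 splits as (ξ - a)(ξ - a') with a = (-1/14) + ((1/21)*sqrt(402))*i, a' = (-1/14) - ((1/21)*sqrt(402))*i. At the order-1 pole a set g(ξ) = (ξ - a)*f(ξ) = [-1/2] / (ξ - a').
Simple pole: residue = g(a) at a = (-1/14) + ((1/21)*sqrt(402))*i, which is ((7/536)*sqrt(402))*i.
List the singular points by increasing real part (a conjugate pair: the negative imaginary part first).

Radius of convergence at 0: (1/6)*sqrt(33).
At (-1/14) - ((1/21)*sqrt(402))*i: a pole of order 1; residue -((7/536)*sqrt(402))*i.
At (-1/14) + ((1/21)*sqrt(402))*i: a pole of order 1; residue ((7/536)*sqrt(402))*i.


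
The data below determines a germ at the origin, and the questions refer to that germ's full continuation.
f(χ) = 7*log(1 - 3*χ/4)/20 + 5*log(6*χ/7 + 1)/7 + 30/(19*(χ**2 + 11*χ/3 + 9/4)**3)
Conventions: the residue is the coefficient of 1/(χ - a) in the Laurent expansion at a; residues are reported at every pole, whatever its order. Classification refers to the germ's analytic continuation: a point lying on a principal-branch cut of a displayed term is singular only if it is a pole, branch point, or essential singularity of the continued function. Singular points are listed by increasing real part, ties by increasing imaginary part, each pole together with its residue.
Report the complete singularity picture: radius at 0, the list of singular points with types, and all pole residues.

Denominator factor (χ**2 + 11*χ/3 + 9/4)^3: discriminant 40/9, real irrational roots -11/6 + (1/3)*sqrt(10) and -11/6 - (1/3)*sqrt(10); poles of order 3, moduli 11/6 - (1/3)*sqrt(10) and 11/6 + (1/3)*sqrt(10).
Branch term (7/20)*log(1 - χ/(4/3)): its argument vanishes at χ = 4/3, a logarithmic branch point, modulus 4/3.
Branch term (5/7)*log(1 - χ/(-7/6)): its argument vanishes at χ = -7/6, a logarithmic branch point, modulus 7/6.
The radius of convergence is the smallest modulus among the singular points: 11/6 - (1/3)*sqrt(10).
The branch terms are analytic at -11/6 - (1/3)*sqrt(10) and contribute nothing to the residue; only the rational part matters.
The factor χ**2 + 11*χ/3 + 9/4 splits as (χ - a)(χ - a') with a = -11/6 - (1/3)*sqrt(10), a' = -11/6 + (1/3)*sqrt(10). At the order-3 pole a set g(χ) = (χ - a)^3*(rational part) = [30/19] / (χ - a')^3.
Order-3 pole: residue = g''(a)/2; g''(-11/6 - (1/3)*sqrt(10)) = -(2187/15200)*sqrt(10), so the residue is -(2187/30400)*sqrt(10).
The branch terms are analytic at -11/6 + (1/3)*sqrt(10) and contribute nothing to the residue; only the rational part matters.
The factor χ**2 + 11*χ/3 + 9/4 splits as (χ - a)(χ - a') with a = -11/6 + (1/3)*sqrt(10), a' = -11/6 - (1/3)*sqrt(10). At the order-3 pole a set g(χ) = (χ - a)^3*(rational part) = [30/19] / (χ - a')^3.
Order-3 pole: residue = g''(a)/2; g''(-11/6 + (1/3)*sqrt(10)) = (2187/15200)*sqrt(10), so the residue is (2187/30400)*sqrt(10).
List the singular points by increasing real part (a conjugate pair: the negative imaginary part first).

Radius of convergence at 0: 11/6 - (1/3)*sqrt(10).
At -11/6 - (1/3)*sqrt(10): a pole of order 3; residue -(2187/30400)*sqrt(10).
At -7/6: a logarithmic branch point.
At -11/6 + (1/3)*sqrt(10): a pole of order 3; residue (2187/30400)*sqrt(10).
At 4/3: a logarithmic branch point.


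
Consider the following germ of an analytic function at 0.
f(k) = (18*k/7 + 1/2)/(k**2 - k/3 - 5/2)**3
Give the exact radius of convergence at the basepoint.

The radius of convergence is -1/6 + (1/6)*sqrt(91).

Denominator factor (k**2 - k/3 - 5/2)^3: discriminant 91/9, real irrational roots 1/6 + (1/6)*sqrt(91) and 1/6 - (1/6)*sqrt(91); poles of order 3, moduli 1/6 + (1/6)*sqrt(91) and -1/6 + (1/6)*sqrt(91).
The radius of convergence is the smallest modulus among the singular points: -1/6 + (1/6)*sqrt(91).


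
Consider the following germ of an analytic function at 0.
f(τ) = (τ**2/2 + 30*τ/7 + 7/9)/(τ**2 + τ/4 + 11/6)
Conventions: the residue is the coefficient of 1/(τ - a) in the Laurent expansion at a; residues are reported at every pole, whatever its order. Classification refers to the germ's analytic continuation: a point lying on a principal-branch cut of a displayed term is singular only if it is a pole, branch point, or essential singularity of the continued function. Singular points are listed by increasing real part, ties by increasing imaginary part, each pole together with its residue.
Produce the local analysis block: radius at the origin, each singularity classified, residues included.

Radius of convergence at 0: (1/6)*sqrt(66).
At (-1/8) - ((1/24)*sqrt(1047))*i: a pole of order 1; residue (233/112) - ((2657/351792)*sqrt(1047))*i.
At (-1/8) + ((1/24)*sqrt(1047))*i: a pole of order 1; residue (233/112) + ((2657/351792)*sqrt(1047))*i.

Denominator factor (τ**2 + τ/4 + 11/6): discriminant -349/48, complex-conjugate roots (-1/8) + ((1/24)*sqrt(1047))*i and (-1/8) - ((1/24)*sqrt(1047))*i; poles of order 1, moduli (1/6)*sqrt(66) and (1/6)*sqrt(66).
The radius of convergence is the smallest modulus among the singular points: (1/6)*sqrt(66).
The factor τ**2 + τ/4 + 11/6 splits as (τ - a)(τ - a') with a = (-1/8) - ((1/24)*sqrt(1047))*i, a' = (-1/8) + ((1/24)*sqrt(1047))*i. At the order-1 pole a set g(τ) = (τ - a)*f(τ) = [τ**2/2 + 30*τ/7 + 7/9] / (τ - a').
Simple pole: residue = g(a) at a = (-1/8) - ((1/24)*sqrt(1047))*i, which is (233/112) - ((2657/351792)*sqrt(1047))*i.
The factor τ**2 + τ/4 + 11/6 splits as (τ - a)(τ - a') with a = (-1/8) + ((1/24)*sqrt(1047))*i, a' = (-1/8) - ((1/24)*sqrt(1047))*i. At the order-1 pole a set g(τ) = (τ - a)*f(τ) = [τ**2/2 + 30*τ/7 + 7/9] / (τ - a').
Simple pole: residue = g(a) at a = (-1/8) + ((1/24)*sqrt(1047))*i, which is (233/112) + ((2657/351792)*sqrt(1047))*i.
List the singular points by increasing real part (a conjugate pair: the negative imaginary part first).


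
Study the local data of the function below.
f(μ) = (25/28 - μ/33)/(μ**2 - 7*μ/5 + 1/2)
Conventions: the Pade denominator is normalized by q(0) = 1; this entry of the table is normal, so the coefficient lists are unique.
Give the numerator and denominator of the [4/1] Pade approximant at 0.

Taylor coefficients needed (expand at 0): a_0 = 25/14, a_1 = 163/33, a_2 = 11849/1155, a_3 = 15548/825, a_4 = 310418/9625, a_5 = 1085108/20625.
Write the denominator as Q(μ) = 1 + q1*μ. Requiring Q*f - P = O(μ^6) with deg P <= 4 kills the coefficients of μ^5..μ^5 in Q*f:
  μ^5: a_5 + q1*a_4 = 0, i.e. 1085108/20625 + (310418/9625)*q1 = 0.
Solving this linear system: q1 = -3797878/2328135.
The numerator is Q*f truncated at degree 4: P0 = a_0 = 25/14; P1 = a_1 + q1*a_0 = 10378832/5121897; P2 = a_2 + q1*a_1 = 236767105/107559837; P3 = a_3 + q1*a_2 = 32433850/15365691; P4 = a_4 + q1*a_3 = 162169250/107559837.

The Pade approximant has numerator coefficients [25/14, 10378832/5121897, 236767105/107559837, 32433850/15365691, 162169250/107559837]; denominator coefficients [1, -3797878/2328135].


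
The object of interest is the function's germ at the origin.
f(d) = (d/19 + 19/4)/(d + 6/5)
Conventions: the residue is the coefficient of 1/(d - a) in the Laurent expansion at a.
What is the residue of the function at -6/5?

The residue is 1781/380.

At the order-1 pole -6/5 set g(d) = (d - (-6/5))*f(d) = d/19 + 19/4.
Simple pole: residue = g(a) at a = -6/5, which is 1781/380.


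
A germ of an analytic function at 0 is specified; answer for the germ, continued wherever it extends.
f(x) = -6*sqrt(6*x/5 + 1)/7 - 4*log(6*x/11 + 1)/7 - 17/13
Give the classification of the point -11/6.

The term (-4/7)*log(1 - x/(-11/6)) has argument 1 - -11/6/(-11/6) = 0 at -11/6: a logarithmic (infinitely-sheeted) branch point; the remaining terms are analytic or single-valued there.

The point is a logarithmic branch point.


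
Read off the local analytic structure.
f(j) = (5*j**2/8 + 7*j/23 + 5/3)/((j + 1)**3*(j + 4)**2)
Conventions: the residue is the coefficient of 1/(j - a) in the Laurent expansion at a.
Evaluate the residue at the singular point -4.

The residue is -397/1863.

At the order-2 pole -4 set g(j) = (j - (-4))^2*f(j) = (5*j**2/8 + 7*j/23 + 5/3)/(j + 1)**3.
Order-2 pole: residue = g'(a); g'(-4) = -397/1863, so the residue is -397/1863.


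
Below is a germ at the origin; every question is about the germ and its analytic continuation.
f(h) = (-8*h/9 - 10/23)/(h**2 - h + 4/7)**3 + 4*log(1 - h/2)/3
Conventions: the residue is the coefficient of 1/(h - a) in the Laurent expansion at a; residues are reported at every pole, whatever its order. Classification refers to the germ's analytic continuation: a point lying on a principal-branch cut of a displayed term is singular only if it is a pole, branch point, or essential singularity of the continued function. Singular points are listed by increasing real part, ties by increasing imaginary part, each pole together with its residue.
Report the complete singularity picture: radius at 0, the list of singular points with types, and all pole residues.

Radius of convergence at 0: (2/7)*sqrt(7).
At (1/2) - ((3/14)*sqrt(7))*i: a pole of order 3; residue -((17836/16767)*sqrt(7))*i.
At (1/2) + ((3/14)*sqrt(7))*i: a pole of order 3; residue ((17836/16767)*sqrt(7))*i.
At 2: a logarithmic branch point.

Denominator factor (h**2 - h + 4/7)^3: discriminant -9/7, complex-conjugate roots (1/2) + ((3/14)*sqrt(7))*i and (1/2) - ((3/14)*sqrt(7))*i; poles of order 3, moduli (2/7)*sqrt(7) and (2/7)*sqrt(7).
Branch term (4/3)*log(1 - h/(2)): its argument vanishes at h = 2, a logarithmic branch point, modulus 2.
The radius of convergence is the smallest modulus among the singular points: (2/7)*sqrt(7).
The branch term is analytic at (1/2) - ((3/14)*sqrt(7))*i and contributes nothing to the residue; only the rational part matters.
The factor h**2 - h + 4/7 splits as (h - a)(h - a') with a = (1/2) - ((3/14)*sqrt(7))*i, a' = (1/2) + ((3/14)*sqrt(7))*i. At the order-3 pole a set g(h) = (h - a)^3*(rational part) = [-8*h/9 - 10/23] / (h - a')^3.
Order-3 pole: residue = g''(a)/2; g''((1/2) - ((3/14)*sqrt(7))*i) = -((35672/16767)*sqrt(7))*i, so the residue is -((17836/16767)*sqrt(7))*i.
The branch term is analytic at (1/2) + ((3/14)*sqrt(7))*i and contributes nothing to the residue; only the rational part matters.
The factor h**2 - h + 4/7 splits as (h - a)(h - a') with a = (1/2) + ((3/14)*sqrt(7))*i, a' = (1/2) - ((3/14)*sqrt(7))*i. At the order-3 pole a set g(h) = (h - a)^3*(rational part) = [-8*h/9 - 10/23] / (h - a')^3.
Order-3 pole: residue = g''(a)/2; g''((1/2) + ((3/14)*sqrt(7))*i) = ((35672/16767)*sqrt(7))*i, so the residue is ((17836/16767)*sqrt(7))*i.
List the singular points by increasing real part (a conjugate pair: the negative imaginary part first).


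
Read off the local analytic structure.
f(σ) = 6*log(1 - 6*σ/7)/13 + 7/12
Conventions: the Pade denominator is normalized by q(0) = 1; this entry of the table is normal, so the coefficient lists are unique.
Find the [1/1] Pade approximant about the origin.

Taylor coefficients needed (expand at 0): a_0 = 7/12, a_1 = -36/91, a_2 = -108/637.
Write the denominator as Q(σ) = 1 + q1*σ. Requiring Q*f - P = O(σ^3) with deg P <= 1 kills the coefficients of σ^2..σ^2 in Q*f:
  σ^2: a_2 + q1*a_1 = 0, i.e. -108/637 + (-36/91)*q1 = 0.
Solving this linear system: q1 = -3/7.
The numerator is Q*f truncated at degree 1: P0 = a_0 = 7/12; P1 = a_1 + q1*a_0 = -235/364.

The Pade approximant has numerator coefficients [7/12, -235/364]; denominator coefficients [1, -3/7].


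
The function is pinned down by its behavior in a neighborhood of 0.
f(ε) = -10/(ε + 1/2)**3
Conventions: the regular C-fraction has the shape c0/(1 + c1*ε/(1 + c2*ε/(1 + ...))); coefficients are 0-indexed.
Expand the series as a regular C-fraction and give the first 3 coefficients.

Taylor coefficients (expand at 0): a_0 = -80, a_1 = 480, a_2 = -1920.
c0 = a_0 = -80. Peel one level at a time: if S = 1 + c*ε/S' with S'(0) = 1, then c is the ε-coefficient of S and S' = c*ε/(S - 1).
S_1 = c0/f = 1 + (6)*ε + (12)*ε^2 + ...; c1 = 6.
S_2 = c1*ε/(S_1 - 1) = 1 + (-2)*ε + ...; c2 = -2.

The regular C-fraction coefficients are [-80, 6, -2].


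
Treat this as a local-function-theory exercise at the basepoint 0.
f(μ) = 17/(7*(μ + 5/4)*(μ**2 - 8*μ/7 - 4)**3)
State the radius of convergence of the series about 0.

The radius of convergence is 5/4.

Denominator factor (μ**2 - 8*μ/7 - 4)^3: discriminant 848/49, real irrational roots 4/7 + (2/7)*sqrt(53) and 4/7 - (2/7)*sqrt(53); poles of order 3, moduli 4/7 + (2/7)*sqrt(53) and -4/7 + (2/7)*sqrt(53).
Denominator factor (μ + 5/4): pole of order 1 at -5/4, modulus 5/4.
The radius of convergence is the smallest modulus among the singular points: 5/4.
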